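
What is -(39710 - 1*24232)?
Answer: -15478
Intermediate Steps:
-(39710 - 1*24232) = -(39710 - 24232) = -1*15478 = -15478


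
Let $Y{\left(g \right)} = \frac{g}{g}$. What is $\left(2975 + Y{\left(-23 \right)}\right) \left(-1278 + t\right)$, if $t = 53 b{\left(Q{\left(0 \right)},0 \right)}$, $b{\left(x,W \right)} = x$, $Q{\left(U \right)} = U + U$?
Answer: $-3803328$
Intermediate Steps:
$Q{\left(U \right)} = 2 U$
$t = 0$ ($t = 53 \cdot 2 \cdot 0 = 53 \cdot 0 = 0$)
$Y{\left(g \right)} = 1$
$\left(2975 + Y{\left(-23 \right)}\right) \left(-1278 + t\right) = \left(2975 + 1\right) \left(-1278 + 0\right) = 2976 \left(-1278\right) = -3803328$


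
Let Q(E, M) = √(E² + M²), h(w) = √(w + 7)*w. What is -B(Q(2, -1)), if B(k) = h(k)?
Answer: -√(35 + 5*√5) ≈ -6.7956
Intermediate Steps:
h(w) = w*√(7 + w) (h(w) = √(7 + w)*w = w*√(7 + w))
B(k) = k*√(7 + k)
-B(Q(2, -1)) = -√(2² + (-1)²)*√(7 + √(2² + (-1)²)) = -√(4 + 1)*√(7 + √(4 + 1)) = -√5*√(7 + √5)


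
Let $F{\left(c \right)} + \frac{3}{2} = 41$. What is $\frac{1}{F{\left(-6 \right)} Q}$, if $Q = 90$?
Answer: $\frac{1}{3555} \approx 0.00028129$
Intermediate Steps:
$F{\left(c \right)} = \frac{79}{2}$ ($F{\left(c \right)} = - \frac{3}{2} + 41 = \frac{79}{2}$)
$\frac{1}{F{\left(-6 \right)} Q} = \frac{1}{\frac{79}{2} \cdot 90} = \frac{1}{3555}$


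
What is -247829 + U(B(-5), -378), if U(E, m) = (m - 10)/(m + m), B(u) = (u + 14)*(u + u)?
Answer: -46839584/189 ≈ -2.4783e+5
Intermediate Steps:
B(u) = 2*u*(14 + u) (B(u) = (14 + u)*(2*u) = 2*u*(14 + u))
U(E, m) = (-10 + m)/(2*m) (U(E, m) = (-10 + m)/((2*m)) = (-10 + m)*(1/(2*m)) = (-10 + m)/(2*m))
-247829 + U(B(-5), -378) = -247829 + (½)*(-10 - 378)/(-378) = -247829 + (½)*(-1/378)*(-388) = -247829 + 97/189 = -46839584/189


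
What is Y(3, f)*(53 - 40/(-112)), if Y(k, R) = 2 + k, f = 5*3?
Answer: 3735/14 ≈ 266.79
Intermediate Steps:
f = 15
Y(3, f)*(53 - 40/(-112)) = (2 + 3)*(53 - 40/(-112)) = 5*(53 - 40*(-1/112)) = 5*(53 + 5/14) = 5*(747/14) = 3735/14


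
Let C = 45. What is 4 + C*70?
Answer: 3154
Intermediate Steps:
4 + C*70 = 4 + 45*70 = 4 + 3150 = 3154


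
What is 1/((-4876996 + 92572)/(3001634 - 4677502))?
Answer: 418967/1196106 ≈ 0.35028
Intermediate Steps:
1/((-4876996 + 92572)/(3001634 - 4677502)) = 1/(-4784424/(-1675868)) = 1/(-4784424*(-1/1675868)) = 1/(1196106/418967) = 418967/1196106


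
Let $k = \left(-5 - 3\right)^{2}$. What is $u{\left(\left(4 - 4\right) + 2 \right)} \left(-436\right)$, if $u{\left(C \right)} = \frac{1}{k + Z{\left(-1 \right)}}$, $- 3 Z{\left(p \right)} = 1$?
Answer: $- \frac{1308}{191} \approx -6.8482$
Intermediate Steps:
$Z{\left(p \right)} = - \frac{1}{3}$ ($Z{\left(p \right)} = \left(- \frac{1}{3}\right) 1 = - \frac{1}{3}$)
$k = 64$ ($k = \left(-8\right)^{2} = 64$)
$u{\left(C \right)} = \frac{3}{191}$ ($u{\left(C \right)} = \frac{1}{64 - \frac{1}{3}} = \frac{1}{\frac{191}{3}} = \frac{3}{191}$)
$u{\left(\left(4 - 4\right) + 2 \right)} \left(-436\right) = \frac{3}{191} \left(-436\right) = - \frac{1308}{191}$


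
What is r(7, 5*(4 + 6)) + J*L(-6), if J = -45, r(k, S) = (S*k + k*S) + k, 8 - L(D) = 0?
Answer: 347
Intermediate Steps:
L(D) = 8 (L(D) = 8 - 1*0 = 8 + 0 = 8)
r(k, S) = k + 2*S*k (r(k, S) = (S*k + S*k) + k = 2*S*k + k = k + 2*S*k)
r(7, 5*(4 + 6)) + J*L(-6) = 7*(1 + 2*(5*(4 + 6))) - 45*8 = 7*(1 + 2*(5*10)) - 360 = 7*(1 + 2*50) - 360 = 7*(1 + 100) - 360 = 7*101 - 360 = 707 - 360 = 347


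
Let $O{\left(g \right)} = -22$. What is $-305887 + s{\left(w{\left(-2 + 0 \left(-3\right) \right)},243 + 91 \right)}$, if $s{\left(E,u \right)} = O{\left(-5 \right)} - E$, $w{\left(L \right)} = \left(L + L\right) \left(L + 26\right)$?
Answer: $-305813$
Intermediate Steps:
$w{\left(L \right)} = 2 L \left(26 + L\right)$
$s{\left(E,u \right)} = -22 - E$
$-305887 + s{\left(w{\left(-2 + 0 \left(-3\right) \right)},243 + 91 \right)} = -305887 - \left(22 + 2 \left(-2 + 0 \left(-3\right)\right) \left(26 + \left(-2 + 0 \left(-3\right)\right)\right)\right) = -305887 - \left(22 + 2 \left(-2 + 0\right) \left(26 + \left(-2 + 0\right)\right)\right) = -305887 - \left(22 + 2 \left(-2\right) \left(26 - 2\right)\right) = -305887 - \left(22 + 2 \left(-2\right) 24\right) = -305887 - -74 = -305887 + \left(-22 + 96\right) = -305887 + 74 = -305813$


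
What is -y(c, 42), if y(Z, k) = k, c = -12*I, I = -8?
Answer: -42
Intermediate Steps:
c = 96 (c = -12*(-8) = 96)
-y(c, 42) = -1*42 = -42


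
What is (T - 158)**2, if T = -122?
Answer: 78400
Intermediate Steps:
(T - 158)**2 = (-122 - 158)**2 = (-280)**2 = 78400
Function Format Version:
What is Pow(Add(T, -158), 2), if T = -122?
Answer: 78400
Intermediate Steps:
Pow(Add(T, -158), 2) = Pow(Add(-122, -158), 2) = Pow(-280, 2) = 78400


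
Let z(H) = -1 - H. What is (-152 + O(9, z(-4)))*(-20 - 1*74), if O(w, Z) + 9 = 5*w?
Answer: 10904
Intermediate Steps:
O(w, Z) = -9 + 5*w
(-152 + O(9, z(-4)))*(-20 - 1*74) = (-152 + (-9 + 5*9))*(-20 - 1*74) = (-152 + (-9 + 45))*(-20 - 74) = (-152 + 36)*(-94) = -116*(-94) = 10904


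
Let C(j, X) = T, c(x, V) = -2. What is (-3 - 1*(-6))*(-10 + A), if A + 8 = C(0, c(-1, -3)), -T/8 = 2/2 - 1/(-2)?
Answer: -90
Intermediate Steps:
T = -12 (T = -8*(2/2 - 1/(-2)) = -8*(2*(½) - 1*(-½)) = -8*(1 + ½) = -8*3/2 = -12)
C(j, X) = -12
A = -20 (A = -8 - 12 = -20)
(-3 - 1*(-6))*(-10 + A) = (-3 - 1*(-6))*(-10 - 20) = (-3 + 6)*(-30) = 3*(-30) = -90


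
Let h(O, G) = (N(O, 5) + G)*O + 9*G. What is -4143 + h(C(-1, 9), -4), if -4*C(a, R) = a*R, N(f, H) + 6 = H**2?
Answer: -16581/4 ≈ -4145.3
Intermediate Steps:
N(f, H) = -6 + H**2
C(a, R) = -R*a/4 (C(a, R) = -a*R/4 = -R*a/4)
h(O, G) = 9*G + O*(19 + G) (h(O, G) = ((-6 + 5**2) + G)*O + 9*G = ((-6 + 25) + G)*O + 9*G = (19 + G)*O + 9*G = O*(19 + G) + 9*G = 9*G + O*(19 + G))
-4143 + h(C(-1, 9), -4) = -4143 + (9*(-4) + 19*(-1/4*9*(-1)) - (-1)*9*(-1)) = -4143 + (-36 + 19*(9/4) - 4*9/4) = -4143 + (-36 + 171/4 - 9) = -4143 - 9/4 = -16581/4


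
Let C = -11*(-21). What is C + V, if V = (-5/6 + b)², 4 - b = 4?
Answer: 8341/36 ≈ 231.69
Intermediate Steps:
b = 0 (b = 4 - 1*4 = 4 - 4 = 0)
V = 25/36 (V = (-5/6 + 0)² = (-5*⅙ + 0)² = (-⅚ + 0)² = (-⅚)² = 25/36 ≈ 0.69444)
C = 231
C + V = 231 + 25/36 = 8341/36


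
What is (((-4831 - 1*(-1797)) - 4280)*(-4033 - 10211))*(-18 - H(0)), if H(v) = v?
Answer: -1875251088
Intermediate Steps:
(((-4831 - 1*(-1797)) - 4280)*(-4033 - 10211))*(-18 - H(0)) = (((-4831 - 1*(-1797)) - 4280)*(-4033 - 10211))*(-18 - 1*0) = (((-4831 + 1797) - 4280)*(-14244))*(-18 + 0) = ((-3034 - 4280)*(-14244))*(-18) = -7314*(-14244)*(-18) = 104180616*(-18) = -1875251088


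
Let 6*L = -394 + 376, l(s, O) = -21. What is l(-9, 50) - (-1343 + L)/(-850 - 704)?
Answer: -16990/777 ≈ -21.866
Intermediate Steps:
L = -3 (L = (-394 + 376)/6 = (⅙)*(-18) = -3)
l(-9, 50) - (-1343 + L)/(-850 - 704) = -21 - (-1343 - 3)/(-850 - 704) = -21 - (-1346)/(-1554) = -21 - (-1346)*(-1)/1554 = -21 - 1*673/777 = -21 - 673/777 = -16990/777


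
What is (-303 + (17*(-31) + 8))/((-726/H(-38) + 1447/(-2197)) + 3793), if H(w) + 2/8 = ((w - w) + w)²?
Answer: -158019225/728933557 ≈ -0.21678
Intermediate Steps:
H(w) = -¼ + w² (H(w) = -¼ + ((w - w) + w)² = -¼ + (0 + w)² = -¼ + w²)
(-303 + (17*(-31) + 8))/((-726/H(-38) + 1447/(-2197)) + 3793) = (-303 + (17*(-31) + 8))/((-726/(-¼ + (-38)²) + 1447/(-2197)) + 3793) = (-303 + (-527 + 8))/((-726/(-¼ + 1444) + 1447*(-1/2197)) + 3793) = (-303 - 519)/((-726/5775/4 - 1447/2197) + 3793) = -822/((-726*4/5775 - 1447/2197) + 3793) = -822/((-88/175 - 1447/2197) + 3793) = -822/(-446561/384475 + 3793) = -822/1457867114/384475 = -822*384475/1457867114 = -158019225/728933557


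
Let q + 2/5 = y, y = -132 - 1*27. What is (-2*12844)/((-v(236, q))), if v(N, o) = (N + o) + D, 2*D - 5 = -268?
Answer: -256880/549 ≈ -467.91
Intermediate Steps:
D = -263/2 (D = 5/2 + (½)*(-268) = 5/2 - 134 = -263/2 ≈ -131.50)
y = -159 (y = -132 - 27 = -159)
q = -797/5 (q = -⅖ - 159 = -797/5 ≈ -159.40)
v(N, o) = -263/2 + N + o (v(N, o) = (N + o) - 263/2 = -263/2 + N + o)
(-2*12844)/((-v(236, q))) = (-2*12844)/((-(-263/2 + 236 - 797/5))) = -25688/((-1*(-549/10))) = -25688/549/10 = -25688*10/549 = -256880/549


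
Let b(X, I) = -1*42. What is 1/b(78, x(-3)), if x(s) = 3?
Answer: -1/42 ≈ -0.023810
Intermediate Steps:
b(X, I) = -42
1/b(78, x(-3)) = 1/(-42) = -1/42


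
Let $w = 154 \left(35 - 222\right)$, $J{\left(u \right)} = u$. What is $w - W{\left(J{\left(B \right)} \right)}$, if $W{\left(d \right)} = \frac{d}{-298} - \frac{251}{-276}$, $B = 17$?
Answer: $- \frac{1184324005}{41124} \approx -28799.0$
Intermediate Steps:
$w = -28798$ ($w = 154 \left(-187\right) = -28798$)
$W{\left(d \right)} = \frac{251}{276} - \frac{d}{298}$ ($W{\left(d \right)} = d \left(- \frac{1}{298}\right) - - \frac{251}{276} = - \frac{d}{298} + \frac{251}{276} = \frac{251}{276} - \frac{d}{298}$)
$w - W{\left(J{\left(B \right)} \right)} = -28798 - \left(\frac{251}{276} - \frac{17}{298}\right) = -28798 - \frac{35053}{41124} = - \frac{1184324005}{41124}$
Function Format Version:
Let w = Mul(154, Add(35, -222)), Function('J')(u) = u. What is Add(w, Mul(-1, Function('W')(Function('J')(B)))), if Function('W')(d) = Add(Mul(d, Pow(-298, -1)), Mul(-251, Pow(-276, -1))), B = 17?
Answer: Rational(-1184324005, 41124) ≈ -28799.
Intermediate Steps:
w = -28798 (w = Mul(154, -187) = -28798)
Function('W')(d) = Add(Rational(251, 276), Mul(Rational(-1, 298), d)) (Function('W')(d) = Add(Mul(d, Rational(-1, 298)), Mul(-251, Rational(-1, 276))) = Add(Mul(Rational(-1, 298), d), Rational(251, 276)) = Add(Rational(251, 276), Mul(Rational(-1, 298), d)))
Add(w, Mul(-1, Function('W')(Function('J')(B)))) = Add(-28798, Mul(-1, Add(Rational(251, 276), Mul(Rational(-1, 298), 17)))) = Add(-28798, Mul(-1, Add(Rational(251, 276), Rational(-17, 298)))) = Add(-28798, Mul(-1, Rational(35053, 41124))) = Add(-28798, Rational(-35053, 41124)) = Rational(-1184324005, 41124)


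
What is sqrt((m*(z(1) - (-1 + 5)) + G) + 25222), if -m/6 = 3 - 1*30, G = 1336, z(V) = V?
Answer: 2*sqrt(6518) ≈ 161.47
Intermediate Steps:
m = 162 (m = -6*(3 - 1*30) = -6*(3 - 30) = -6*(-27) = 162)
sqrt((m*(z(1) - (-1 + 5)) + G) + 25222) = sqrt((162*(1 - (-1 + 5)) + 1336) + 25222) = sqrt((162*(1 - 1*4) + 1336) + 25222) = sqrt((162*(1 - 4) + 1336) + 25222) = sqrt((162*(-3) + 1336) + 25222) = sqrt((-486 + 1336) + 25222) = sqrt(850 + 25222) = sqrt(26072) = 2*sqrt(6518)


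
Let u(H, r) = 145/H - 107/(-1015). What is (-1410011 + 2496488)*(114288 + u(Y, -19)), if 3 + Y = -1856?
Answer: 33470998320724398/269555 ≈ 1.2417e+11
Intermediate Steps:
Y = -1859 (Y = -3 - 1856 = -1859)
u(H, r) = 107/1015 + 145/H (u(H, r) = 145/H - 107*(-1/1015) = 145/H + 107/1015 = 107/1015 + 145/H)
(-1410011 + 2496488)*(114288 + u(Y, -19)) = (-1410011 + 2496488)*(114288 + (107/1015 + 145/(-1859))) = 1086477*(114288 + (107/1015 + 145*(-1/1859))) = 1086477*(114288 + (107/1015 - 145/1859)) = 1086477*(114288 + 51738/1886885) = 1086477*(215648364618/1886885) = 33470998320724398/269555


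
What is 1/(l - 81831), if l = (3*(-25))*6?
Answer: -1/82281 ≈ -1.2153e-5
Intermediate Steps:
l = -450 (l = -75*6 = -450)
1/(l - 81831) = 1/(-450 - 81831) = 1/(-82281) = -1/82281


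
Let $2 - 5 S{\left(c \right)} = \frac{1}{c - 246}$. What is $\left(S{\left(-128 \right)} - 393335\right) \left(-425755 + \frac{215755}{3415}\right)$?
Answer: $\frac{106927588261998657}{638605} \approx 1.6744 \cdot 10^{11}$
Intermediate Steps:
$S{\left(c \right)} = \frac{2}{5} - \frac{1}{5 \left(-246 + c\right)}$ ($S{\left(c \right)} = \frac{2}{5} - \frac{1}{5 \left(c - 246\right)} = \frac{2}{5} - \frac{1}{5 \left(-246 + c\right)}$)
$\left(S{\left(-128 \right)} - 393335\right) \left(-425755 + \frac{215755}{3415}\right) = \left(\frac{-493 + 2 \left(-128\right)}{5 \left(-246 - 128\right)} - 393335\right) \left(-425755 + \frac{215755}{3415}\right) = \left(\frac{-493 - 256}{5 \left(-374\right)} - 393335\right) \left(-425755 + 215755 \cdot \frac{1}{3415}\right) = \left(\frac{1}{5} \left(- \frac{1}{374}\right) \left(-749\right) - 393335\right) \left(-425755 + \frac{43151}{683}\right) = \left(\frac{749}{1870} - 393335\right) \left(- \frac{290747514}{683}\right) = \left(- \frac{735535701}{1870}\right) \left(- \frac{290747514}{683}\right) = \frac{106927588261998657}{638605}$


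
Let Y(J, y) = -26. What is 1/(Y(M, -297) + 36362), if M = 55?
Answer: 1/36336 ≈ 2.7521e-5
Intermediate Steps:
1/(Y(M, -297) + 36362) = 1/(-26 + 36362) = 1/36336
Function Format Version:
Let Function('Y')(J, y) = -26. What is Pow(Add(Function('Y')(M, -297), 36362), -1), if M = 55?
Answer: Rational(1, 36336) ≈ 2.7521e-5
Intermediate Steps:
Pow(Add(Function('Y')(M, -297), 36362), -1) = Pow(Add(-26, 36362), -1) = Pow(36336, -1) = Rational(1, 36336)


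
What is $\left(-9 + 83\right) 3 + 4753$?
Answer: $4975$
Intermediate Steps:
$\left(-9 + 83\right) 3 + 4753 = 74 \cdot 3 + 4753 = 222 + 4753 = 4975$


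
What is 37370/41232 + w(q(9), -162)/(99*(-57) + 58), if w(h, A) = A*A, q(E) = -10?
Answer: -436690579/115140360 ≈ -3.7927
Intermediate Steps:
w(h, A) = A²
37370/41232 + w(q(9), -162)/(99*(-57) + 58) = 37370/41232 + (-162)²/(99*(-57) + 58) = 37370*(1/41232) + 26244/(-5643 + 58) = 18685/20616 + 26244/(-5585) = 18685/20616 + 26244*(-1/5585) = 18685/20616 - 26244/5585 = -436690579/115140360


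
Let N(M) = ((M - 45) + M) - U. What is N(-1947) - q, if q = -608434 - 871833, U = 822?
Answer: 1475506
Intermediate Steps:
N(M) = -867 + 2*M (N(M) = ((M - 45) + M) - 1*822 = ((-45 + M) + M) - 822 = (-45 + 2*M) - 822 = -867 + 2*M)
q = -1480267
N(-1947) - q = (-867 + 2*(-1947)) - 1*(-1480267) = (-867 - 3894) + 1480267 = -4761 + 1480267 = 1475506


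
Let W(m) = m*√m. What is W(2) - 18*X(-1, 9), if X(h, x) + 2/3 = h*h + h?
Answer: 12 + 2*√2 ≈ 14.828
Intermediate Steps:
X(h, x) = -⅔ + h + h² (X(h, x) = -⅔ + (h*h + h) = -⅔ + (h² + h) = -⅔ + (h + h²) = -⅔ + h + h²)
W(m) = m^(3/2)
W(2) - 18*X(-1, 9) = 2^(3/2) - 18*(-⅔ - 1 + (-1)²) = 2*√2 - 18*(-⅔ - 1 + 1) = 2*√2 - 18*(-⅔) = 2*√2 + 12 = 12 + 2*√2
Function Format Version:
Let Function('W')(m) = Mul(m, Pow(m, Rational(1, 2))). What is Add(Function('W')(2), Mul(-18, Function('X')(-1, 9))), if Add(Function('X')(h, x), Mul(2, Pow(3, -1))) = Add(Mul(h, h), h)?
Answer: Add(12, Mul(2, Pow(2, Rational(1, 2)))) ≈ 14.828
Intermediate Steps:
Function('X')(h, x) = Add(Rational(-2, 3), h, Pow(h, 2)) (Function('X')(h, x) = Add(Rational(-2, 3), Add(Mul(h, h), h)) = Add(Rational(-2, 3), Add(Pow(h, 2), h)) = Add(Rational(-2, 3), Add(h, Pow(h, 2))) = Add(Rational(-2, 3), h, Pow(h, 2)))
Function('W')(m) = Pow(m, Rational(3, 2))
Add(Function('W')(2), Mul(-18, Function('X')(-1, 9))) = Add(Pow(2, Rational(3, 2)), Mul(-18, Add(Rational(-2, 3), -1, Pow(-1, 2)))) = Add(Mul(2, Pow(2, Rational(1, 2))), Mul(-18, Add(Rational(-2, 3), -1, 1))) = Add(Mul(2, Pow(2, Rational(1, 2))), Mul(-18, Rational(-2, 3))) = Add(Mul(2, Pow(2, Rational(1, 2))), 12) = Add(12, Mul(2, Pow(2, Rational(1, 2))))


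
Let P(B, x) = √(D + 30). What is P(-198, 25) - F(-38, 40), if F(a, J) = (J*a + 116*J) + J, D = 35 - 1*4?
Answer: -3160 + √61 ≈ -3152.2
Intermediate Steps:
D = 31 (D = 35 - 4 = 31)
F(a, J) = 117*J + J*a (F(a, J) = (116*J + J*a) + J = 117*J + J*a)
P(B, x) = √61 (P(B, x) = √(31 + 30) = √61)
P(-198, 25) - F(-38, 40) = √61 - 40*(117 - 38) = √61 - 40*79 = √61 - 1*3160 = √61 - 3160 = -3160 + √61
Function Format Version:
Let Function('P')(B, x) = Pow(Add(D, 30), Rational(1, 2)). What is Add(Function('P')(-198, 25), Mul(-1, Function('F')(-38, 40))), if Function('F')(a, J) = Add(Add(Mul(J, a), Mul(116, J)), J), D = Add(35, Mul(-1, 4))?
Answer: Add(-3160, Pow(61, Rational(1, 2))) ≈ -3152.2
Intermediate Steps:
D = 31 (D = Add(35, -4) = 31)
Function('F')(a, J) = Add(Mul(117, J), Mul(J, a)) (Function('F')(a, J) = Add(Add(Mul(116, J), Mul(J, a)), J) = Add(Mul(117, J), Mul(J, a)))
Function('P')(B, x) = Pow(61, Rational(1, 2)) (Function('P')(B, x) = Pow(Add(31, 30), Rational(1, 2)) = Pow(61, Rational(1, 2)))
Add(Function('P')(-198, 25), Mul(-1, Function('F')(-38, 40))) = Add(Pow(61, Rational(1, 2)), Mul(-1, Mul(40, Add(117, -38)))) = Add(Pow(61, Rational(1, 2)), Mul(-1, Mul(40, 79))) = Add(Pow(61, Rational(1, 2)), Mul(-1, 3160)) = Add(Pow(61, Rational(1, 2)), -3160) = Add(-3160, Pow(61, Rational(1, 2)))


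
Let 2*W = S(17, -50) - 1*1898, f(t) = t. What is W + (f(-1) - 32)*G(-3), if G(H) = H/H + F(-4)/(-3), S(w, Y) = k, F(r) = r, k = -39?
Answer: -2091/2 ≈ -1045.5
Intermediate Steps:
S(w, Y) = -39
G(H) = 7/3 (G(H) = H/H - 4/(-3) = 1 - 4*(-1/3) = 1 + 4/3 = 7/3)
W = -1937/2 (W = (-39 - 1*1898)/2 = (-39 - 1898)/2 = (1/2)*(-1937) = -1937/2 ≈ -968.50)
W + (f(-1) - 32)*G(-3) = -1937/2 + (-1 - 32)*(7/3) = -1937/2 - 33*7/3 = -1937/2 - 77 = -2091/2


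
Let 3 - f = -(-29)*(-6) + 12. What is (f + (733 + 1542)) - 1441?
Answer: 999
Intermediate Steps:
f = 165 (f = 3 - (-(-29)*(-6) + 12) = 3 - (-29*6 + 12) = 3 - (-174 + 12) = 3 - 1*(-162) = 3 + 162 = 165)
(f + (733 + 1542)) - 1441 = (165 + (733 + 1542)) - 1441 = (165 + 2275) - 1441 = 2440 - 1441 = 999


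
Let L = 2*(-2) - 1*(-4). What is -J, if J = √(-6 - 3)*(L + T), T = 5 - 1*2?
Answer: -9*I ≈ -9.0*I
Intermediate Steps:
L = 0 (L = -4 + 4 = 0)
T = 3 (T = 5 - 2 = 3)
J = 9*I (J = √(-6 - 3)*(0 + 3) = √(-9)*3 = (3*I)*3 = 9*I ≈ 9.0*I)
-J = -9*I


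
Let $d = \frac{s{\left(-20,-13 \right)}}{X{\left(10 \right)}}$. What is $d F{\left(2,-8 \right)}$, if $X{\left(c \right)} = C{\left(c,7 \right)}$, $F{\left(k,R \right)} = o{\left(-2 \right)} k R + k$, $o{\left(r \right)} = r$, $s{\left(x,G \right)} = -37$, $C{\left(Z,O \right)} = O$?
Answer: $- \frac{1258}{7} \approx -179.71$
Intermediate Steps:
$F{\left(k,R \right)} = k - 2 R k$ ($F{\left(k,R \right)} = - 2 k R + k = - 2 R k + k = k - 2 R k$)
$X{\left(c \right)} = 7$
$d = - \frac{37}{7} \approx -5.2857$
$d F{\left(2,-8 \right)} = - \frac{37 \cdot 2 \left(1 - -16\right)}{7} = - \frac{37 \cdot 2 \left(1 + 16\right)}{7} = - \frac{37 \cdot 2 \cdot 17}{7} = \left(- \frac{37}{7}\right) 34 = - \frac{1258}{7}$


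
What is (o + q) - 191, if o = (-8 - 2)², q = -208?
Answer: -299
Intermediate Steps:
o = 100 (o = (-10)² = 100)
(o + q) - 191 = (100 - 208) - 191 = -108 - 191 = -299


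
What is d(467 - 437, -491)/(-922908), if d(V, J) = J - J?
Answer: 0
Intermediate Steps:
d(V, J) = 0
d(467 - 437, -491)/(-922908) = 0/(-922908) = 0*(-1/922908) = 0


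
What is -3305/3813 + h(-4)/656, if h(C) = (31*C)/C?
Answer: -49997/61008 ≈ -0.81952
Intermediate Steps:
h(C) = 31
-3305/3813 + h(-4)/656 = -3305/3813 + 31/656 = -49997/61008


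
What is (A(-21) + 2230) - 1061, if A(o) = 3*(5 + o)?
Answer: 1121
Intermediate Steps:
A(o) = 15 + 3*o
(A(-21) + 2230) - 1061 = ((15 + 3*(-21)) + 2230) - 1061 = ((15 - 63) + 2230) - 1061 = (-48 + 2230) - 1061 = 2182 - 1061 = 1121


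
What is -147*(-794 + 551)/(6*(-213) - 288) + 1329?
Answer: 75759/58 ≈ 1306.2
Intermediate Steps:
-147*(-794 + 551)/(6*(-213) - 288) + 1329 = -(-35721)/(-1278 - 288) + 1329 = -(-35721)/(-1566) + 1329 = -(-35721)*(-1)/1566 + 1329 = -147*9/58 + 1329 = -1323/58 + 1329 = 75759/58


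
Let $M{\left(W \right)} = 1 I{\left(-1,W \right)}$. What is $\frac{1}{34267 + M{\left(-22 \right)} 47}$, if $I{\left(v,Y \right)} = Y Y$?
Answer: $\frac{1}{57015} \approx 1.7539 \cdot 10^{-5}$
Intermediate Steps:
$I{\left(v,Y \right)} = Y^{2}$
$M{\left(W \right)} = W^{2}$ ($M{\left(W \right)} = 1 W^{2} = W^{2}$)
$\frac{1}{34267 + M{\left(-22 \right)} 47} = \frac{1}{34267 + \left(-22\right)^{2} \cdot 47} = \frac{1}{34267 + 484 \cdot 47} = \frac{1}{34267 + 22748} = \frac{1}{57015}$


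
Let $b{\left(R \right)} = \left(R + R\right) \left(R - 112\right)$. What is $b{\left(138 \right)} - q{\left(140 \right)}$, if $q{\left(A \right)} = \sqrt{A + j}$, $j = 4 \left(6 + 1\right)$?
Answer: $7176 - 2 \sqrt{42} \approx 7163.0$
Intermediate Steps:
$j = 28$ ($j = 4 \cdot 7 = 28$)
$q{\left(A \right)} = \sqrt{28 + A}$ ($q{\left(A \right)} = \sqrt{A + 28} = \sqrt{28 + A}$)
$b{\left(R \right)} = 2 R \left(-112 + R\right)$
$b{\left(138 \right)} - q{\left(140 \right)} = 2 \cdot 138 \left(-112 + 138\right) - \sqrt{28 + 140} = 2 \cdot 138 \cdot 26 - \sqrt{168} = 7176 - 2 \sqrt{42}$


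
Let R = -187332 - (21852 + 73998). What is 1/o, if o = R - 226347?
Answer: -1/509529 ≈ -1.9626e-6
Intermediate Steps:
R = -283182 (R = -187332 - 1*95850 = -187332 - 95850 = -283182)
o = -509529 (o = -283182 - 226347 = -509529)
1/o = 1/(-509529) = -1/509529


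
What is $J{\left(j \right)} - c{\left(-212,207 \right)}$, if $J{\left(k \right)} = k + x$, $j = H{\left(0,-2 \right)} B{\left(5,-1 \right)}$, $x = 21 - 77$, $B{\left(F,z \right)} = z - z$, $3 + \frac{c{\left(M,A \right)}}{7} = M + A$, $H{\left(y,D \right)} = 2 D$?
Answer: $0$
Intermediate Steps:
$c{\left(M,A \right)} = -21 + 7 A + 7 M$ ($c{\left(M,A \right)} = -21 + 7 \left(M + A\right) = -21 + 7 \left(A + M\right) = -21 + \left(7 A + 7 M\right) = -21 + 7 A + 7 M$)
$B{\left(F,z \right)} = 0$
$x = -56$ ($x = 21 - 77 = -56$)
$j = 0$ ($j = 2 \left(-2\right) 0 = \left(-4\right) 0 = 0$)
$J{\left(k \right)} = -56 + k$ ($J{\left(k \right)} = k - 56 = -56 + k$)
$J{\left(j \right)} - c{\left(-212,207 \right)} = \left(-56 + 0\right) - \left(-21 + 7 \cdot 207 + 7 \left(-212\right)\right) = -56 - \left(-21 + 1449 - 1484\right) = -56 - -56 = -56 + 56 = 0$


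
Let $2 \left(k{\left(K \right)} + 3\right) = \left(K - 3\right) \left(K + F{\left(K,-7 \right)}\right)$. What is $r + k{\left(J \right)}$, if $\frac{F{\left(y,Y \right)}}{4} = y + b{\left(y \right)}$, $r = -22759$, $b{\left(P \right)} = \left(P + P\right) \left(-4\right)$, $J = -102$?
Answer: $-167347$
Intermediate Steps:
$b{\left(P \right)} = - 8 P$ ($b{\left(P \right)} = 2 P \left(-4\right) = - 8 P$)
$F{\left(y,Y \right)} = - 28 y$ ($F{\left(y,Y \right)} = 4 \left(y - 8 y\right) = 4 \left(- 7 y\right) = - 28 y$)
$k{\left(K \right)} = -3 - \frac{27 K \left(-3 + K\right)}{2}$ ($k{\left(K \right)} = -3 + \frac{\left(K - 3\right) \left(K - 28 K\right)}{2} = -3 + \frac{\left(-3 + K\right) \left(- 27 K\right)}{2} = -3 + \frac{\left(-27\right) K \left(-3 + K\right)}{2} = -3 - \frac{27 K \left(-3 + K\right)}{2}$)
$r + k{\left(J \right)} = -22759 - \left(4134 + 140454\right) = -22759 - 144588 = -167347$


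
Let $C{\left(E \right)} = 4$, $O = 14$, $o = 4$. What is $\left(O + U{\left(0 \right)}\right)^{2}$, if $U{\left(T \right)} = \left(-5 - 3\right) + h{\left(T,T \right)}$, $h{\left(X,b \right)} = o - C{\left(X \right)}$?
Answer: $36$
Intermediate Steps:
$h{\left(X,b \right)} = 0$ ($h{\left(X,b \right)} = 4 - 4 = 0$)
$U{\left(T \right)} = -8$ ($U{\left(T \right)} = \left(-5 - 3\right) + 0 = -8 + 0 = -8$)
$\left(O + U{\left(0 \right)}\right)^{2} = \left(14 - 8\right)^{2} = 6^{2} = 36$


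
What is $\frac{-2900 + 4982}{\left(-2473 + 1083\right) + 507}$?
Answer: $- \frac{2082}{883} \approx -2.3579$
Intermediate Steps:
$\frac{-2900 + 4982}{\left(-2473 + 1083\right) + 507} = \frac{2082}{-1390 + 507} = \frac{2082}{-883} = 2082 \left(- \frac{1}{883}\right) = - \frac{2082}{883}$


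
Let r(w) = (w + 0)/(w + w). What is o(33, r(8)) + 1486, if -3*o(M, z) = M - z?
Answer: 8851/6 ≈ 1475.2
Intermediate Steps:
r(w) = ½ (r(w) = w/((2*w)) = w*(1/(2*w)) = ½)
o(M, z) = -M/3 + z/3 (o(M, z) = -(M - z)/3 = -M/3 + z/3)
o(33, r(8)) + 1486 = (-⅓*33 + (⅓)*(½)) + 1486 = (-11 + ⅙) + 1486 = -65/6 + 1486 = 8851/6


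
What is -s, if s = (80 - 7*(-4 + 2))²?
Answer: -8836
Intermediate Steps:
s = 8836 (s = (80 - 7*(-2))² = (80 + 14)² = 94² = 8836)
-s = -1*8836 = -8836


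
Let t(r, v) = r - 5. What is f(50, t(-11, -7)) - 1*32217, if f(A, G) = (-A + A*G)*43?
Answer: -68767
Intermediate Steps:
t(r, v) = -5 + r
f(A, G) = -43*A + 43*A*G
f(50, t(-11, -7)) - 1*32217 = 43*50*(-1 + (-5 - 11)) - 1*32217 = 43*50*(-1 - 16) - 32217 = 43*50*(-17) - 32217 = -36550 - 32217 = -68767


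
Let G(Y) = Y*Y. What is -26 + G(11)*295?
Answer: 35669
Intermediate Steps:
G(Y) = Y²
-26 + G(11)*295 = -26 + 11²*295 = -26 + 121*295 = -26 + 35695 = 35669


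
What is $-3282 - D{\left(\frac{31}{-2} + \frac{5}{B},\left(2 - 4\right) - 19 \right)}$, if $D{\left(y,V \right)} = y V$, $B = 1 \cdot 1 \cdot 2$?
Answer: $-3555$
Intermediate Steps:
$B = 2$ ($B = 1 \cdot 2 = 2$)
$D{\left(y,V \right)} = V y$
$-3282 - D{\left(\frac{31}{-2} + \frac{5}{B},\left(2 - 4\right) - 19 \right)} = -3282 - \left(\left(2 - 4\right) - 19\right) \left(\frac{31}{-2} + \frac{5}{2}\right) = -3282 - \left(-2 - 19\right) \left(31 \left(- \frac{1}{2}\right) + 5 \cdot \frac{1}{2}\right) = -3282 - - 21 \left(- \frac{31}{2} + \frac{5}{2}\right) = -3282 - \left(-21\right) \left(-13\right) = -3282 - 273 = -3555$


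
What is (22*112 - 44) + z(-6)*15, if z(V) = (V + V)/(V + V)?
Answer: 2435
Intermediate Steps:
z(V) = 1 (z(V) = (2*V)/((2*V)) = (2*V)*(1/(2*V)) = 1)
(22*112 - 44) + z(-6)*15 = (22*112 - 44) + 1*15 = (2464 - 44) + 15 = 2420 + 15 = 2435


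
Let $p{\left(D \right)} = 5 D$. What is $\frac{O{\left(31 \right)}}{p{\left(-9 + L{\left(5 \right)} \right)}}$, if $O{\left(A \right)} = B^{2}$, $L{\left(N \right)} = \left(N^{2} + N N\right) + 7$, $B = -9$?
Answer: $\frac{27}{80} \approx 0.3375$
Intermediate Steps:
$L{\left(N \right)} = 7 + 2 N^{2}$ ($L{\left(N \right)} = \left(N^{2} + N^{2}\right) + 7 = 2 N^{2} + 7 = 7 + 2 N^{2}$)
$O{\left(A \right)} = 81$ ($O{\left(A \right)} = \left(-9\right)^{2} = 81$)
$\frac{O{\left(31 \right)}}{p{\left(-9 + L{\left(5 \right)} \right)}} = \frac{81}{5 \left(-9 + \left(7 + 2 \cdot 5^{2}\right)\right)} = \frac{81}{5 \left(-9 + \left(7 + 2 \cdot 25\right)\right)} = \frac{81}{5 \left(-9 + \left(7 + 50\right)\right)} = \frac{81}{5 \left(-9 + 57\right)} = \frac{81}{5 \cdot 48} = \frac{81}{240} = 81 \cdot \frac{1}{240} = \frac{27}{80}$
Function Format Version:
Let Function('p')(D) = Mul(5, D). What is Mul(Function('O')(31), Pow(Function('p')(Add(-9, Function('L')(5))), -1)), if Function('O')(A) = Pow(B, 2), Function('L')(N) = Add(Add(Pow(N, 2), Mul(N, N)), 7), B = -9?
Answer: Rational(27, 80) ≈ 0.33750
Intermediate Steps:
Function('L')(N) = Add(7, Mul(2, Pow(N, 2))) (Function('L')(N) = Add(Add(Pow(N, 2), Pow(N, 2)), 7) = Add(Mul(2, Pow(N, 2)), 7) = Add(7, Mul(2, Pow(N, 2))))
Function('O')(A) = 81 (Function('O')(A) = Pow(-9, 2) = 81)
Mul(Function('O')(31), Pow(Function('p')(Add(-9, Function('L')(5))), -1)) = Mul(81, Pow(Mul(5, Add(-9, Add(7, Mul(2, Pow(5, 2))))), -1)) = Mul(81, Pow(Mul(5, Add(-9, Add(7, Mul(2, 25)))), -1)) = Mul(81, Pow(Mul(5, Add(-9, Add(7, 50))), -1)) = Mul(81, Pow(Mul(5, Add(-9, 57)), -1)) = Mul(81, Pow(Mul(5, 48), -1)) = Mul(81, Pow(240, -1)) = Mul(81, Rational(1, 240)) = Rational(27, 80)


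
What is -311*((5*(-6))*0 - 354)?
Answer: 110094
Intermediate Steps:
-311*((5*(-6))*0 - 354) = -311*(-30*0 - 354) = -311*(0 - 354) = -311*(-354) = 110094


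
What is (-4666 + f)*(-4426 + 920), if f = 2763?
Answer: 6671918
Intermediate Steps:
(-4666 + f)*(-4426 + 920) = (-4666 + 2763)*(-4426 + 920) = -1903*(-3506) = 6671918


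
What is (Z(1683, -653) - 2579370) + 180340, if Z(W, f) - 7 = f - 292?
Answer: -2399968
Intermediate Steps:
Z(W, f) = -285 + f (Z(W, f) = 7 + (f - 292) = 7 + (-292 + f) = -285 + f)
(Z(1683, -653) - 2579370) + 180340 = ((-285 - 653) - 2579370) + 180340 = (-938 - 2579370) + 180340 = -2580308 + 180340 = -2399968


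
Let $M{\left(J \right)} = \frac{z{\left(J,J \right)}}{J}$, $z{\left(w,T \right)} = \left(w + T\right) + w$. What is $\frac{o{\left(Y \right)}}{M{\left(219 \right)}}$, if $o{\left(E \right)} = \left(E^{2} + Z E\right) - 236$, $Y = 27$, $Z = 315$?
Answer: $\frac{8998}{3} \approx 2999.3$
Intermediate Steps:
$o{\left(E \right)} = -236 + E^{2} + 315 E$ ($o{\left(E \right)} = \left(E^{2} + 315 E\right) - 236 = -236 + E^{2} + 315 E$)
$z{\left(w,T \right)} = T + 2 w$ ($z{\left(w,T \right)} = \left(T + w\right) + w = T + 2 w$)
$M{\left(J \right)} = 3$ ($M{\left(J \right)} = \frac{J + 2 J}{J} = \frac{3 J}{J} = 3$)
$\frac{o{\left(Y \right)}}{M{\left(219 \right)}} = \frac{-236 + 27^{2} + 315 \cdot 27}{3} = \left(-236 + 729 + 8505\right) \frac{1}{3} = 8998 \cdot \frac{1}{3} = \frac{8998}{3}$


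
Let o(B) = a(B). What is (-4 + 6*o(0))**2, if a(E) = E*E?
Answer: 16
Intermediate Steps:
a(E) = E**2
o(B) = B**2
(-4 + 6*o(0))**2 = (-4 + 6*0**2)**2 = (-4 + 6*0)**2 = (-4 + 0)**2 = (-4)**2 = 16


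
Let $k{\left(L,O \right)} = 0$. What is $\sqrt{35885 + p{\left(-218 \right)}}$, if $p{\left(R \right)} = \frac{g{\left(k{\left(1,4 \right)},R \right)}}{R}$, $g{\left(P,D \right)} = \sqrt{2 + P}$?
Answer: $\frac{\sqrt{1705398740 - 218 \sqrt{2}}}{218} \approx 189.43$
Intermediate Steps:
$p{\left(R \right)} = \frac{\sqrt{2}}{R}$ ($p{\left(R \right)} = \frac{\sqrt{2 + 0}}{R} = \frac{\sqrt{2}}{R}$)
$\sqrt{35885 + p{\left(-218 \right)}} = \sqrt{35885 + \frac{\sqrt{2}}{-218}} = \sqrt{35885 + \sqrt{2} \left(- \frac{1}{218}\right)} = \sqrt{35885 - \frac{\sqrt{2}}{218}}$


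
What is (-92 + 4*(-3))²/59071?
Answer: 10816/59071 ≈ 0.18310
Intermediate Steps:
(-92 + 4*(-3))²/59071 = (-92 - 12)²*(1/59071) = (-104)²*(1/59071) = 10816*(1/59071) = 10816/59071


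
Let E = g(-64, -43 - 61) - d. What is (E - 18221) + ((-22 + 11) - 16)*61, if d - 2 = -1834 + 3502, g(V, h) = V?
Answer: -21602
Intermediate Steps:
d = 1670 (d = 2 + (-1834 + 3502) = 2 + 1668 = 1670)
E = -1734 (E = -64 - 1*1670 = -64 - 1670 = -1734)
(E - 18221) + ((-22 + 11) - 16)*61 = (-1734 - 18221) + ((-22 + 11) - 16)*61 = -19955 + (-11 - 16)*61 = -19955 - 27*61 = -19955 - 1647 = -21602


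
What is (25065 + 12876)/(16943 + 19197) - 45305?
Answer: -1637284759/36140 ≈ -45304.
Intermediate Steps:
(25065 + 12876)/(16943 + 19197) - 45305 = 37941/36140 - 45305 = -1637284759/36140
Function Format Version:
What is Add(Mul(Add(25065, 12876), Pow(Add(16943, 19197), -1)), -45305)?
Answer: Rational(-1637284759, 36140) ≈ -45304.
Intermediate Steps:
Add(Mul(Add(25065, 12876), Pow(Add(16943, 19197), -1)), -45305) = Add(Mul(37941, Pow(36140, -1)), -45305) = Add(Mul(37941, Rational(1, 36140)), -45305) = Add(Rational(37941, 36140), -45305) = Rational(-1637284759, 36140)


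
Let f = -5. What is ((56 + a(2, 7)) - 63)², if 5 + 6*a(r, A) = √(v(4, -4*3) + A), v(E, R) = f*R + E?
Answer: (47 - √71)²/36 ≈ 41.332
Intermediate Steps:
v(E, R) = E - 5*R (v(E, R) = -5*R + E = E - 5*R)
a(r, A) = -⅚ + √(64 + A)/6 (a(r, A) = -⅚ + √((4 - (-20)*3) + A)/6 = -⅚ + √((4 - 5*(-12)) + A)/6 = -⅚ + √((4 + 60) + A)/6 = -⅚ + √(64 + A)/6)
((56 + a(2, 7)) - 63)² = ((56 + (-⅚ + √(64 + 7)/6)) - 63)² = ((56 + (-⅚ + √71/6)) - 63)² = ((331/6 + √71/6) - 63)² = (-47/6 + √71/6)²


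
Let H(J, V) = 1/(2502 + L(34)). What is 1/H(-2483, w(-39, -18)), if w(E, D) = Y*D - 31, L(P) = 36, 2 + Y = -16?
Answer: 2538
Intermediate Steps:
Y = -18 (Y = -2 - 16 = -18)
w(E, D) = -31 - 18*D (w(E, D) = -18*D - 31 = -31 - 18*D)
H(J, V) = 1/2538 (H(J, V) = 1/(2502 + 36) = 1/2538)
1/H(-2483, w(-39, -18)) = 1/(1/2538) = 2538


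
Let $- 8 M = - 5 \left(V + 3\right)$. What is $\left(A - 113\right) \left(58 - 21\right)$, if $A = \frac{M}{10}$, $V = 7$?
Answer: $- \frac{33263}{8} \approx -4157.9$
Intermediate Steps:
$M = \frac{25}{4}$ ($M = - \frac{\left(-5\right) \left(7 + 3\right)}{8} = - \frac{\left(-5\right) 10}{8} = \left(- \frac{1}{8}\right) \left(-50\right) = \frac{25}{4} \approx 6.25$)
$A = \frac{5}{8}$ ($A = \frac{25}{4 \cdot 10} = \frac{25}{4} \cdot \frac{1}{10} = \frac{5}{8} \approx 0.625$)
$\left(A - 113\right) \left(58 - 21\right) = \left(\frac{5}{8} - 113\right) \left(58 - 21\right) = \left(- \frac{899}{8}\right) 37 = - \frac{33263}{8}$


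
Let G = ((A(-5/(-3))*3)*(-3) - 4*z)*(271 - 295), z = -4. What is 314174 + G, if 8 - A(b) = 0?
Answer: 315518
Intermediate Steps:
A(b) = 8 (A(b) = 8 - 1*0 = 8 + 0 = 8)
G = 1344 (G = ((8*3)*(-3) - 4*(-4))*(271 - 295) = (24*(-3) + 16)*(-24) = (-72 + 16)*(-24) = -56*(-24) = 1344)
314174 + G = 314174 + 1344 = 315518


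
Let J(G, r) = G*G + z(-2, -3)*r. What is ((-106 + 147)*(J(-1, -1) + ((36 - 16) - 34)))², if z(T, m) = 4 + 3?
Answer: 672400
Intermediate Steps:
z(T, m) = 7
J(G, r) = G² + 7*r (J(G, r) = G*G + 7*r = G² + 7*r)
((-106 + 147)*(J(-1, -1) + ((36 - 16) - 34)))² = ((-106 + 147)*(((-1)² + 7*(-1)) + ((36 - 16) - 34)))² = (41*((1 - 7) + (20 - 34)))² = (41*(-6 - 14))² = (41*(-20))² = (-820)² = 672400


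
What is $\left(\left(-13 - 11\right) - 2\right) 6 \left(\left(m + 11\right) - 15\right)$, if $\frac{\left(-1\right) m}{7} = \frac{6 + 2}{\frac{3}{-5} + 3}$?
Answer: $4264$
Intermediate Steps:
$m = - \frac{70}{3}$ ($m = - 7 \frac{6 + 2}{\frac{3}{-5} + 3} = - 7 \frac{8}{3 \left(- \frac{1}{5}\right) + 3} = - 7 \frac{8}{- \frac{3}{5} + 3} = - 7 \frac{8}{\frac{12}{5}} = - 7 \cdot 8 \cdot \frac{5}{12} = \left(-7\right) \frac{10}{3} = - \frac{70}{3} \approx -23.333$)
$\left(\left(-13 - 11\right) - 2\right) 6 \left(\left(m + 11\right) - 15\right) = \left(\left(-13 - 11\right) - 2\right) 6 \left(\left(- \frac{70}{3} + 11\right) - 15\right) = \left(-24 - 2\right) 6 \left(- \frac{37}{3} - 15\right) = \left(-26\right) 6 \left(- \frac{82}{3}\right) = \left(-156\right) \left(- \frac{82}{3}\right) = 4264$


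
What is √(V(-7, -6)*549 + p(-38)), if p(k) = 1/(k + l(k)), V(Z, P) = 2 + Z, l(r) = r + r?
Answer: I*√35674134/114 ≈ 52.393*I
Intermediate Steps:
l(r) = 2*r
p(k) = 1/(3*k) (p(k) = 1/(k + 2*k) = 1/(3*k))
√(V(-7, -6)*549 + p(-38)) = √((2 - 7)*549 + (⅓)/(-38)) = √(-5*549 + (⅓)*(-1/38)) = √(-2745 - 1/114) = √(-312931/114) = I*√35674134/114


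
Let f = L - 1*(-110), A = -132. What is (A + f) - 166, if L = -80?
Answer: -268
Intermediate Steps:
f = 30 (f = -80 - 1*(-110) = -80 + 110 = 30)
(A + f) - 166 = (-132 + 30) - 166 = -102 - 166 = -268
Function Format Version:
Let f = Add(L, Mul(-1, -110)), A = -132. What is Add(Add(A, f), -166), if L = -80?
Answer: -268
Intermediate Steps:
f = 30 (f = Add(-80, Mul(-1, -110)) = Add(-80, 110) = 30)
Add(Add(A, f), -166) = Add(Add(-132, 30), -166) = Add(-102, -166) = -268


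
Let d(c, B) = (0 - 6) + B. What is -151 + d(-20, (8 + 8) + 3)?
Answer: -138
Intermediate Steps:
d(c, B) = -6 + B
-151 + d(-20, (8 + 8) + 3) = -151 + (-6 + ((8 + 8) + 3)) = -151 + (-6 + (16 + 3)) = -151 + (-6 + 19) = -151 + 13 = -138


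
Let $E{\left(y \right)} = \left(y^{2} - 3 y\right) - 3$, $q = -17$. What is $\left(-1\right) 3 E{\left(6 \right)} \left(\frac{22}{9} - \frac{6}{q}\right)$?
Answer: $- \frac{2140}{17} \approx -125.88$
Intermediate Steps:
$E{\left(y \right)} = -3 + y^{2} - 3 y$
$\left(-1\right) 3 E{\left(6 \right)} \left(\frac{22}{9} - \frac{6}{q}\right) = \left(-1\right) 3 \left(-3 + 6^{2} - 18\right) \left(\frac{22}{9} - \frac{6}{-17}\right) = - 3 \left(-3 + 36 - 18\right) \left(22 \cdot \frac{1}{9} - - \frac{6}{17}\right) = \left(-3\right) 15 \left(\frac{22}{9} + \frac{6}{17}\right) = \left(-45\right) \frac{428}{153} = - \frac{2140}{17}$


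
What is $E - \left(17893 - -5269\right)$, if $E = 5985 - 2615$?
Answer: $-19792$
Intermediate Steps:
$E = 3370$
$E - \left(17893 - -5269\right) = 3370 - \left(17893 - -5269\right) = 3370 - \left(17893 + 5269\right) = 3370 - 23162 = -19792$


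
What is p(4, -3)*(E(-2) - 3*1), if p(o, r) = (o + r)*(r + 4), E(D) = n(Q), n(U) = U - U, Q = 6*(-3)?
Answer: -3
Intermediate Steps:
Q = -18
n(U) = 0
E(D) = 0
p(o, r) = (4 + r)*(o + r) (p(o, r) = (o + r)*(4 + r) = (4 + r)*(o + r))
p(4, -3)*(E(-2) - 3*1) = ((-3)² + 4*4 + 4*(-3) + 4*(-3))*(0 - 3*1) = (9 + 16 - 12 - 12)*(0 - 3) = 1*(-3) = -3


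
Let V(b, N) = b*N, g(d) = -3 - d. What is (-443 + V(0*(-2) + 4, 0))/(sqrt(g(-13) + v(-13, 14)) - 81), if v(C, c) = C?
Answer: 11961/2188 + 443*I*sqrt(3)/6564 ≈ 5.4666 + 0.11689*I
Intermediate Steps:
V(b, N) = N*b
(-443 + V(0*(-2) + 4, 0))/(sqrt(g(-13) + v(-13, 14)) - 81) = (-443 + 0*(0*(-2) + 4))/(sqrt((-3 - 1*(-13)) - 13) - 81) = (-443 + 0*(0 + 4))/(sqrt((-3 + 13) - 13) - 81) = (-443 + 0*4)/(sqrt(10 - 13) - 81) = (-443 + 0)/(sqrt(-3) - 81) = -443/(I*sqrt(3) - 81) = -443/(-81 + I*sqrt(3))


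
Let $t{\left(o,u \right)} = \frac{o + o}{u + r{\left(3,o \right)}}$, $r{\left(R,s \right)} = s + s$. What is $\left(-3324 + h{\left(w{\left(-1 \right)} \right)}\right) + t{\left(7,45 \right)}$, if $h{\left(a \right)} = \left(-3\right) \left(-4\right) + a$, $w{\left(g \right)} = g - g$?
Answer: $- \frac{195394}{59} \approx -3311.8$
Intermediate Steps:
$r{\left(R,s \right)} = 2 s$
$w{\left(g \right)} = 0$
$t{\left(o,u \right)} = \frac{2 o}{u + 2 o}$ ($t{\left(o,u \right)} = \frac{o + o}{u + 2 o} = \frac{2 o}{u + 2 o}$)
$h{\left(a \right)} = 12 + a$
$\left(-3324 + h{\left(w{\left(-1 \right)} \right)}\right) + t{\left(7,45 \right)} = \left(-3324 + \left(12 + 0\right)\right) + 2 \cdot 7 \frac{1}{45 + 2 \cdot 7} = \left(-3324 + 12\right) + 2 \cdot 7 \frac{1}{45 + 14} = -3312 + 2 \cdot 7 \cdot \frac{1}{59} = -3312 + \frac{14}{59} = - \frac{195394}{59}$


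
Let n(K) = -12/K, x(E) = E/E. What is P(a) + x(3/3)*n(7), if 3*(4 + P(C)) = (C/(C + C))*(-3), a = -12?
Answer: -87/14 ≈ -6.2143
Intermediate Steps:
x(E) = 1
P(C) = -9/2 (P(C) = -4 + ((C/(C + C))*(-3))/3 = -4 + ((C/((2*C)))*(-3))/3 = -4 + ((C*(1/(2*C)))*(-3))/3 = -4 + ((½)*(-3))/3 = -4 + (⅓)*(-3/2) = -4 - ½ = -9/2)
P(a) + x(3/3)*n(7) = -9/2 + 1*(-12/7) = -9/2 - 12/7 = -87/14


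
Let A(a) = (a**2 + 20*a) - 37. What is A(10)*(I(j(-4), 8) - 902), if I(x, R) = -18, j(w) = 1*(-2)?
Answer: -241960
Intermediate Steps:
j(w) = -2
A(a) = -37 + a**2 + 20*a
A(10)*(I(j(-4), 8) - 902) = (-37 + 10**2 + 20*10)*(-18 - 902) = (-37 + 100 + 200)*(-920) = 263*(-920) = -241960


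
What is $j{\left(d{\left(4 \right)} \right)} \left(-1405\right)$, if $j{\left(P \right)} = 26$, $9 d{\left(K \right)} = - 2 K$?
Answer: $-36530$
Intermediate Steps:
$d{\left(K \right)} = - \frac{2 K}{9}$ ($d{\left(K \right)} = \frac{\left(-2\right) K}{9} = - \frac{2 K}{9}$)
$j{\left(d{\left(4 \right)} \right)} \left(-1405\right) = 26 \left(-1405\right) = -36530$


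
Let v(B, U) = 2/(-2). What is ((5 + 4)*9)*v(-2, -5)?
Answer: -81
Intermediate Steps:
v(B, U) = -1 (v(B, U) = 2*(-½) = -1)
((5 + 4)*9)*v(-2, -5) = ((5 + 4)*9)*(-1) = (9*9)*(-1) = 81*(-1) = -81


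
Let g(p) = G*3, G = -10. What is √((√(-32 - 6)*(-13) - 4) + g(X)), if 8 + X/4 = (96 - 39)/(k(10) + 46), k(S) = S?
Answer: √(-34 - 13*I*√38) ≈ 5.1503 - 7.7798*I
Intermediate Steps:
X = -391/14 (X = -32 + 4*((96 - 39)/(10 + 46)) = -32 + 4*(57/56) = -32 + 57/14 = -391/14 ≈ -27.929)
g(p) = -30 (g(p) = -10*3 = -30)
√((√(-32 - 6)*(-13) - 4) + g(X)) = √((√(-32 - 6)*(-13) - 4) - 30) = √((√(-38)*(-13) - 4) - 30) = √(((I*√38)*(-13) - 4) - 30) = √((-13*I*√38 - 4) - 30) = √((-4 - 13*I*√38) - 30) = √(-34 - 13*I*√38)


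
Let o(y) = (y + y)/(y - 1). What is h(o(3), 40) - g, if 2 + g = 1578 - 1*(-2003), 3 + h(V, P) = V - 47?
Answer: -3626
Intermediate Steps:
o(y) = 2*y/(-1 + y) (o(y) = (2*y)/(-1 + y) = 2*y/(-1 + y))
h(V, P) = -50 + V (h(V, P) = -3 + (V - 47) = -3 + (-47 + V) = -50 + V)
g = 3579 (g = -2 + (1578 - 1*(-2003)) = -2 + (1578 + 2003) = -2 + 3581 = 3579)
h(o(3), 40) - g = (-50 + 2*3/(-1 + 3)) - 1*3579 = (-50 + 2*3/2) - 3579 = (-50 + 2*3*(½)) - 3579 = (-50 + 3) - 3579 = -47 - 3579 = -3626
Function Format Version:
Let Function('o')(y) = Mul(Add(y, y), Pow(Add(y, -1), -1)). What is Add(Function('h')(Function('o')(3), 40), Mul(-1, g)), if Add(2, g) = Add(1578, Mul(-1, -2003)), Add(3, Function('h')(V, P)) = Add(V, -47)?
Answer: -3626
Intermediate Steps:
Function('o')(y) = Mul(2, y, Pow(Add(-1, y), -1)) (Function('o')(y) = Mul(Mul(2, y), Pow(Add(-1, y), -1)) = Mul(2, y, Pow(Add(-1, y), -1)))
Function('h')(V, P) = Add(-50, V) (Function('h')(V, P) = Add(-3, Add(V, -47)) = Add(-3, Add(-47, V)) = Add(-50, V))
g = 3579 (g = Add(-2, Add(1578, Mul(-1, -2003))) = Add(-2, Add(1578, 2003)) = Add(-2, 3581) = 3579)
Add(Function('h')(Function('o')(3), 40), Mul(-1, g)) = Add(Add(-50, Mul(2, 3, Pow(Add(-1, 3), -1))), Mul(-1, 3579)) = Add(Add(-50, Mul(2, 3, Pow(2, -1))), -3579) = Add(Add(-50, Mul(2, 3, Rational(1, 2))), -3579) = Add(Add(-50, 3), -3579) = Add(-47, -3579) = -3626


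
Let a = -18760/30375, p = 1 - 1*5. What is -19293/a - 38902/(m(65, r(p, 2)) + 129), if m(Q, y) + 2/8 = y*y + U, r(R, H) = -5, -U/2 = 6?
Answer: 9410197087/303912 ≈ 30964.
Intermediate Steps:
U = -12 (U = -2*6 = -12)
p = -4 (p = 1 - 5 = -4)
m(Q, y) = -49/4 + y² (m(Q, y) = -¼ + (y*y - 12) = -¼ + (y² - 12) = -¼ + (-12 + y²) = -49/4 + y²)
a = -3752/6075 (a = -18760*1/30375 = -3752/6075 ≈ -0.61761)
-19293/a - 38902/(m(65, r(p, 2)) + 129) = -19293/(-3752/6075) - 38902/((-49/4 + (-5)²) + 129) = -19293*(-6075/3752) - 38902/((-49/4 + 25) + 129) = 117204975/3752 - 38902/(51/4 + 129) = 117204975/3752 - 38902/567/4 = 117204975/3752 - 38902*4/567 = 117204975/3752 - 155608/567 = 9410197087/303912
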